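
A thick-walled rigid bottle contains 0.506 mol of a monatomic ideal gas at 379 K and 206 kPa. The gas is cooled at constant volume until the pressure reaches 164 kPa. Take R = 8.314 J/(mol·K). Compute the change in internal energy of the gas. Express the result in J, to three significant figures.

ΔU ≈ -488 J

Constant volume ⇒ W = 0, so Q = ΔU = nCᵥΔT with Cᵥ = 3R/2 = 12.47 J/(mol·K).
At constant V, T₂/T₁ = P₂/P₁ ⇒ ΔT = T₁(P₂/P₁ − 1) = 379·(164/206 − 1) = -77.27 K.
ΔU = (0.506)(12.47)(-77.27) = -487.6 J.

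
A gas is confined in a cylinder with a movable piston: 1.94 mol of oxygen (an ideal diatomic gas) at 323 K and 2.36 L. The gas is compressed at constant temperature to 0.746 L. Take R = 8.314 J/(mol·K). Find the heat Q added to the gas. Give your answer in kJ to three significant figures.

Isothermal ⇒ ΔU = 0, so Q = W = nRT ln(V₂/V₁).
Q = (1.94)(8.314)(323) ln(0.746/2.36) = 5210 × -1.152 = -6000 J.

Q ≈ -6.00 kJ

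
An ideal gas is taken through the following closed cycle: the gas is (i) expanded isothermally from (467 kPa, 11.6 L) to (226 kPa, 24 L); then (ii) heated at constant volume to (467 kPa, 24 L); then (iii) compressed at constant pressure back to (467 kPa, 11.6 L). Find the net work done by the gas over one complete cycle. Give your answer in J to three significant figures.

W_net ≈ -1850 J

Leg (i): W = PᵢVᵢ ln(V_f/Vᵢ) = (5417) ln(24/11.6) = 3939 J.
Leg (ii): W = 0.
Leg (iii): W = PΔV = (467)(11.6 − 24) = -5791 J.
W_net = 3939 − 5791 = -1852 J.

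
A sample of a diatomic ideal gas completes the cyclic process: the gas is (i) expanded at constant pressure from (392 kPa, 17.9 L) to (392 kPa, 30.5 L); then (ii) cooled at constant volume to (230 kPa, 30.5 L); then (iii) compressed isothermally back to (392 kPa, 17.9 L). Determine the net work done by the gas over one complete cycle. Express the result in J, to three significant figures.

Leg (i): W = PΔV = (392)(30.5 − 17.9) = 4939 J.
Leg (ii): W = 0.
Leg (iii): W = PᵢVᵢ ln(V_f/Vᵢ) = (7015) ln(17.9/30.5) = -3738 J.
W_net = 4939 − 3738 = 1201 J.

W_net ≈ 1200 J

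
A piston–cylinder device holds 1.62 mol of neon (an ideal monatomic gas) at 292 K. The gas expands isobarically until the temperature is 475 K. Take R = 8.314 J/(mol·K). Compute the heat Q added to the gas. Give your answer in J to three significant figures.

Isobaric: W = nRΔT = (1.62)(8.314)(183) = 2465 J.
ΔU = nCᵥΔT with Cᵥ = 3R/2: ΔU = (1.62)(12.47)(183) = 3697 J.
Q = ΔU + W = 3697 + 2465 = 6162 J.

Q ≈ 6160 J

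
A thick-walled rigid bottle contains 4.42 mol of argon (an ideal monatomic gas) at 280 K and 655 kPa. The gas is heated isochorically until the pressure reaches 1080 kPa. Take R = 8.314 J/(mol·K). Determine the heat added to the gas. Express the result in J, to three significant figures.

Q ≈ 10000 J

Constant volume ⇒ W = 0, so Q = ΔU = nCᵥΔT with Cᵥ = 3R/2 = 12.47 J/(mol·K).
At constant V, T₂/T₁ = P₂/P₁ ⇒ ΔT = T₁(P₂/P₁ − 1) = 280·(1080/655 − 1) = 181.7 K.
ΔU = (4.42)(12.47)(181.7) = 10014 J.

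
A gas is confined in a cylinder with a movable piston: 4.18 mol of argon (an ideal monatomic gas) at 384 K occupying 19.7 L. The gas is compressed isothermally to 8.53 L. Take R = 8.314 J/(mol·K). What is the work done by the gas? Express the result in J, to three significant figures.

Isothermal: W = nRT ln(V₂/V₁).
W = (4.18)(8.314)(384) × ln(8.53/19.7)
  = 13345 × -0.837
W_by_gas = -11170 J.

W ≈ -11200 J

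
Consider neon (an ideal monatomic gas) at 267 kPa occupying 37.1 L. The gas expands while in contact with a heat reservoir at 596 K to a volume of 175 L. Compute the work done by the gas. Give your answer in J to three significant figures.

W ≈ 15400 J

Isothermal: W = nRT ln(V₂/V₁) = P₁V₁ ln(V₂/V₁).
P₁V₁ = (267 kPa)(37.1 L) = 9906 J.
W = 9906 × ln(175/37.1) = 9906 × 1.551
W_by_gas = 15365 J.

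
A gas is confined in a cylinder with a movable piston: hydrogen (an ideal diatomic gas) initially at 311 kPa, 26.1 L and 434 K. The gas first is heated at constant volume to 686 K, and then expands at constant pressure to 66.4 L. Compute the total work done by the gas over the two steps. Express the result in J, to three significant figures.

Step 1 (isochoric): W = 0 (constant volume).
After step 1: P = 491.6 kPa (V unchanged).
Step 2 (isobaric): W = PΔV = (491.6 kPa)(66.4 − 26.1 L) = 19811 J.
W_total = 0 + 19811 = 19811 J.

W_total ≈ 19800 J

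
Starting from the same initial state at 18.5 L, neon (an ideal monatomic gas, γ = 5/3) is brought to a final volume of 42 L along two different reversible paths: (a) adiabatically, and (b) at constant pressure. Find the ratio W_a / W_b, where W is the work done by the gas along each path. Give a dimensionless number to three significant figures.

W_a / W_b ≈ 0.497

Path (a) adiabatic: W = P₁V₁(1 − (V₁/V₂)^(γ−1))/(γ−1) → W_a/(P₁V₁) = 0.6316.
Path (b) isobaric: W = P₁(V₂ − V₁) → W_b/(P₁V₁) = 1.27.
W_a / W_b = 0.6316 / 1.27 = 0.4972.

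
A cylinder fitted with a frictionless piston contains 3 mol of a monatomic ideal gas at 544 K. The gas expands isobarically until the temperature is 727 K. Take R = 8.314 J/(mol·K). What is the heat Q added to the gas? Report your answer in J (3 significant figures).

Isobaric: W = nRΔT = (3)(8.314)(183) = 4564 J.
ΔU = nCᵥΔT with Cᵥ = 3R/2: ΔU = (3)(12.47)(183) = 6847 J.
Q = ΔU + W = 6847 + 4564 = 11411 J.

Q ≈ 11400 J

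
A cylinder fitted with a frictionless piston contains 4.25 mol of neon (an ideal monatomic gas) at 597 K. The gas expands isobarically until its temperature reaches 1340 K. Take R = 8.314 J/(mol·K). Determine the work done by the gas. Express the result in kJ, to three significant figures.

W ≈ 26.3 kJ

Isobaric: W = P ΔV = nR ΔT.
W = (4.25)(8.314)(1340 − 597) = 26254 J.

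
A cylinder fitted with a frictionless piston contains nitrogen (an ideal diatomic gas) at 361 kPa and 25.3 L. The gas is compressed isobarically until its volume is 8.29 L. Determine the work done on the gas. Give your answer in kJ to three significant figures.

Isobaric: W = P ΔV.
W = (361 kPa)(8.29 − 25.3 L) = (361)(-17.01) = -6141 J.
Work on gas = −W_by = 6141 J.

W ≈ 6.14 kJ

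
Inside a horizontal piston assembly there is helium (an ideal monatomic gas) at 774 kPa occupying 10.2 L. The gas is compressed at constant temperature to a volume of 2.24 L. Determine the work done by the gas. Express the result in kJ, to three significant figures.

Isothermal: W = nRT ln(V₂/V₁) = P₁V₁ ln(V₂/V₁).
P₁V₁ = (774 kPa)(10.2 L) = 7895 J.
W = 7895 × ln(2.24/10.2) = 7895 × -1.516
W_by_gas = -11968 J.

W ≈ -12.0 kJ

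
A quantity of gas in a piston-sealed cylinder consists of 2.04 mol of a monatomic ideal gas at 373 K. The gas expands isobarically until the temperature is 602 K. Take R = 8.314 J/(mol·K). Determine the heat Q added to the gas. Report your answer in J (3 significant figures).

Q ≈ 9710 J

Isobaric: W = nRΔT = (2.04)(8.314)(229) = 3884 J.
ΔU = nCᵥΔT with Cᵥ = 3R/2: ΔU = (2.04)(12.47)(229) = 5826 J.
Q = ΔU + W = 5826 + 3884 = 9710 J.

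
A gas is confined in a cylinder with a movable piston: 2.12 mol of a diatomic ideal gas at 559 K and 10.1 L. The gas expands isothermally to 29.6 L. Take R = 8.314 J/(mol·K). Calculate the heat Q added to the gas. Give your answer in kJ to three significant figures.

Isothermal ⇒ ΔU = 0, so Q = W = nRT ln(V₂/V₁).
Q = (2.12)(8.314)(559) ln(29.6/10.1) = 9853 × 1.075 = 10594 J.

Q ≈ 10.6 kJ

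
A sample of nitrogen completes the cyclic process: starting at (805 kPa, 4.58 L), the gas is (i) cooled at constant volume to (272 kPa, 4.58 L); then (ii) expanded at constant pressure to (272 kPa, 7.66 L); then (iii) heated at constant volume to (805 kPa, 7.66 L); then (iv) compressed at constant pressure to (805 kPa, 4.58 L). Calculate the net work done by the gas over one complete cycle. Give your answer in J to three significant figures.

W_net ≈ -1640 J

Constant-volume legs do no work.
W(ii) = (272)(7.66 − 4.58) = 837.8 J; W(iv) = (805)(4.58 − 7.66) = -2479 J.
W_net = 837.8 − 2479 = -1642 J (the counter-clockwise enclosed area).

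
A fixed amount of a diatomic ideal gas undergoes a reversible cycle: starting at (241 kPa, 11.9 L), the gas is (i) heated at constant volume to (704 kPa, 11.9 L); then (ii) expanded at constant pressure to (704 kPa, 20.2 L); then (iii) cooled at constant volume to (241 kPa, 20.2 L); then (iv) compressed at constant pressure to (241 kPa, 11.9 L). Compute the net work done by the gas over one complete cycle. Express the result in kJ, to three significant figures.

Constant-volume legs do no work.
W(ii) = (704)(20.2 − 11.9) = 5843 J; W(iv) = (241)(11.9 − 20.2) = -2000 J.
W_net = 5843 − 2000 = 3843 J (the clockwise enclosed area).

W_net ≈ 3.84 kJ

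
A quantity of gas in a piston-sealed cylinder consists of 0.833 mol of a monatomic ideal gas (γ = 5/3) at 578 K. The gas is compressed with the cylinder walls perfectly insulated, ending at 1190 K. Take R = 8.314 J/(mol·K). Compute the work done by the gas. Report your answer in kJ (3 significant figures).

W ≈ -6.36 kJ

Adiabatic ⇒ Q = 0, so W_by = −ΔU = nCᵥ(T₁ − T₂).
Cᵥ = 3R/2 = 12.47 J/(mol·K).
W = (0.833)(12.47)(578 − 1190) = -6358 J.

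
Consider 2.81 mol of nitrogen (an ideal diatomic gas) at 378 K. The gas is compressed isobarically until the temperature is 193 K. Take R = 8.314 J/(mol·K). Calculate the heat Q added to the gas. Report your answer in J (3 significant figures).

Q ≈ -15100 J

Isobaric: W = nRΔT = (2.81)(8.314)(-185) = -4322 J.
ΔU = nCᵥΔT with Cᵥ = 5R/2: ΔU = (2.81)(20.79)(-185) = -10805 J.
Q = ΔU + W = -10805 − 4322 = -15127 J.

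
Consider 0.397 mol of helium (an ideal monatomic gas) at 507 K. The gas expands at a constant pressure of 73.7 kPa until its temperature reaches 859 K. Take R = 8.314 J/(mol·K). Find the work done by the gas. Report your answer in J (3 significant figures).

Isobaric: W = P ΔV = nR ΔT.
W = (0.397)(8.314)(859 − 507) = 1162 J.

W ≈ 1160 J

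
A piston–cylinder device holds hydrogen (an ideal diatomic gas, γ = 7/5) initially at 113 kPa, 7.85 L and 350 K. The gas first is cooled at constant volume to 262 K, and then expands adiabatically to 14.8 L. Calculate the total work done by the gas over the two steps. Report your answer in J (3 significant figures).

Step 1 (isochoric): W = 0 (constant volume).
After step 1: P = 84.59 kPa (V unchanged).
Step 2 (adiabatic): W = (P₁V₁ − P₂V₂)/(γ−1) = (664 − 515.3)/0.4 = 371.9 J.
W_total = 0 + 371.9 = 371.9 J.

W_total ≈ 372 J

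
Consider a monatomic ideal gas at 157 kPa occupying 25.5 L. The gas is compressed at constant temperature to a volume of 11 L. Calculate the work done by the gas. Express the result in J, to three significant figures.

W ≈ -3370 J

Isothermal: W = nRT ln(V₂/V₁) = P₁V₁ ln(V₂/V₁).
P₁V₁ = (157 kPa)(25.5 L) = 4004 J.
W = 4004 × ln(11/25.5) = 4004 × -0.8408
W_by_gas = -3366 J.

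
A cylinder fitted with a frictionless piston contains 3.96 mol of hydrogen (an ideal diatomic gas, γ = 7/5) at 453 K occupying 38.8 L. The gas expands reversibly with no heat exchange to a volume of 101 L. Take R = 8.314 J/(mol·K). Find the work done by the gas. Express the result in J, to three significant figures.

Adiabatic: TV^(γ−1) = const with γ = 7/5.
T₂ = T₁ (V₁/V₂)^(γ−1) = 453 × (38.8/101)^0.4 = 453 × 0.682 = 309 K.
W_by = nCᵥ(T₁ − T₂) = (3.96)(20.79)(453 − 309) = 11856 J.

W ≈ 11900 J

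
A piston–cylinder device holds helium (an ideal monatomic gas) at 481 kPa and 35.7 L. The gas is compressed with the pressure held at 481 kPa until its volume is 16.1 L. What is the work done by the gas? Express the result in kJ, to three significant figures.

W ≈ -9.43 kJ

Isobaric: W = P ΔV.
W = (481 kPa)(16.1 − 35.7 L) = (481)(-19.6) = -9428 J.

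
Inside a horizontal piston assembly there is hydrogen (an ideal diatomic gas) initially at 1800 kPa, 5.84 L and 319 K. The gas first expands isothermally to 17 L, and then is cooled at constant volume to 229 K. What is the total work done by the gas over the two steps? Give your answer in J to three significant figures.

W_total ≈ 11200 J

Step 1 (isothermal): W = P₁V₁ ln(V₂/V₁) = (10512) ln(17/5.84) = 11232 J.
Step 2 (isochoric): W = 0 (constant volume).
W_total = 11232 + 0 = 11232 J.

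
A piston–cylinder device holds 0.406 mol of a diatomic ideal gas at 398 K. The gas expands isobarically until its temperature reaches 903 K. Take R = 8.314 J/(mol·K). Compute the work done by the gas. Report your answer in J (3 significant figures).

Isobaric: W = P ΔV = nR ΔT.
W = (0.406)(8.314)(903 − 398) = 1705 J.

W ≈ 1700 J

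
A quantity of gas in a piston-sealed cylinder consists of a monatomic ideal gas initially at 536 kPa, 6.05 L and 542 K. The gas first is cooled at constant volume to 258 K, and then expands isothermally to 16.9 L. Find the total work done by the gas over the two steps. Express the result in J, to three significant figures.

Step 1 (isochoric): W = 0 (constant volume).
After step 1: P = 255.1 kPa (V unchanged).
Step 2 (isothermal): W = P₁V₁ ln(V₂/V₁) = (1544) ln(16.9/6.05) = 1586 J.
W_total = 0 + 1586 = 1586 J.

W_total ≈ 1590 J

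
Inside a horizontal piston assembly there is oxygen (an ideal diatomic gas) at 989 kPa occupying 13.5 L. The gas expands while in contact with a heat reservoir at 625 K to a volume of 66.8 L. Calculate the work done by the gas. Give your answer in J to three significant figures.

W ≈ 21300 J

Isothermal: W = nRT ln(V₂/V₁) = P₁V₁ ln(V₂/V₁).
P₁V₁ = (989 kPa)(13.5 L) = 13352 J.
W = 13352 × ln(66.8/13.5) = 13352 × 1.599
W_by_gas = 21349 J.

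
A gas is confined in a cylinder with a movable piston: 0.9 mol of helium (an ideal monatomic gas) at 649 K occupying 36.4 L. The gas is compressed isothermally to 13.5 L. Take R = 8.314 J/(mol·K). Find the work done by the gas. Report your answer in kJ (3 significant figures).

Isothermal: W = nRT ln(V₂/V₁).
W = (0.9)(8.314)(649) × ln(13.5/36.4)
  = 4856 × -0.9919
W_by_gas = -4817 J.

W ≈ -4.82 kJ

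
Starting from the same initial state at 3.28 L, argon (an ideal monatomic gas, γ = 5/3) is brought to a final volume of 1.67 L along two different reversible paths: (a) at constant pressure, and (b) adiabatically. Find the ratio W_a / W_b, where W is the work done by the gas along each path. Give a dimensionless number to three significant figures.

W_a / W_b ≈ 0.576

Path (a) isobaric: W = P₁(V₂ − V₁) → W_a/(P₁V₁) = -0.4909.
Path (b) adiabatic: W = P₁V₁(1 − (V₁/V₂)^(γ−1))/(γ−1) → W_b/(P₁V₁) = -0.8525.
W_a / W_b = -0.4909 / -0.8525 = 0.5758.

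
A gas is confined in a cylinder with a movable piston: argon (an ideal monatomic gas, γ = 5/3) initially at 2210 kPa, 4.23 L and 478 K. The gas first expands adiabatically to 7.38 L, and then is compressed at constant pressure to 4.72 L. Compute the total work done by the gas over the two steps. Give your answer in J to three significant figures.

Step 1 (adiabatic): W = (P₁V₁ − P₂V₂)/(γ−1) = (9348 − 6450)/0.667 = 4347 J.
After step 1: P = 874 kPa, V = 7.38 L, T = 329.8 K.
Step 2 (isobaric): W = PΔV = (874 kPa)(4.72 − 7.38 L) = -2325 J.
W_total = 4347 − 2325 = 2022 J.

W_total ≈ 2020 J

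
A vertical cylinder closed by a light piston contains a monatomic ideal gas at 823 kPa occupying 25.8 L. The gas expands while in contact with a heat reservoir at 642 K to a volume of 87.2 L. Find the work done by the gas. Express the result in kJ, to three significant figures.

W ≈ 25.9 kJ

Isothermal: W = nRT ln(V₂/V₁) = P₁V₁ ln(V₂/V₁).
P₁V₁ = (823 kPa)(25.8 L) = 21233 J.
W = 21233 × ln(87.2/25.8) = 21233 × 1.218
W_by_gas = 25859 J.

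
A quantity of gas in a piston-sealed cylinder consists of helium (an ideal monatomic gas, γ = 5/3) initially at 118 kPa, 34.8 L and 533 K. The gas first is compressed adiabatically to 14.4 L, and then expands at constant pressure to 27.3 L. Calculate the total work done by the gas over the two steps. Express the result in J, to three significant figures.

Step 1 (adiabatic): W = (P₁V₁ − P₂V₂)/(γ−1) = (4106 − 7395)/0.667 = -4933 J.
After step 1: P = 513.5 kPa, V = 14.4 L, T = 959.9 K.
Step 2 (isobaric): W = PΔV = (513.5 kPa)(27.3 − 14.4 L) = 6625 J.
W_total = -4933 + 6625 = 1692 J.

W_total ≈ 1690 J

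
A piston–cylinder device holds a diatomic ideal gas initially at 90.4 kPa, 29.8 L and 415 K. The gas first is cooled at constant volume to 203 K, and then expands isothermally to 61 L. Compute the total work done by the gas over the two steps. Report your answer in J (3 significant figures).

Step 1 (isochoric): W = 0 (constant volume).
After step 1: P = 44.22 kPa (V unchanged).
Step 2 (isothermal): W = P₁V₁ ln(V₂/V₁) = (1318) ln(61/29.8) = 944 J.
W_total = 0 + 944 = 944 J.

W_total ≈ 944 J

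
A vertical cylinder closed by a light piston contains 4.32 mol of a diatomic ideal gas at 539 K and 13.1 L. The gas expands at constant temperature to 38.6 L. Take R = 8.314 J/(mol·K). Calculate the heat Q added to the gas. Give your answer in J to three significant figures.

Isothermal ⇒ ΔU = 0, so Q = W = nRT ln(V₂/V₁).
Q = (4.32)(8.314)(539) ln(38.6/13.1) = 19359 × 1.081 = 20920 J.

Q ≈ 20900 J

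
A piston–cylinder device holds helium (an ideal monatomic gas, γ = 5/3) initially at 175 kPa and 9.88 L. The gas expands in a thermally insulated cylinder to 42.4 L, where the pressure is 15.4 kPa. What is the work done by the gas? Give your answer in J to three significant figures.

Adiabatic: W = (P₁V₁ − P₂V₂)/(γ − 1) with γ = 5/3.
P₁V₁ = 1729 J, P₂V₂ = 653 J.
W = (1729 − 653) / 0.6667 = 1614 J.

W ≈ 1610 J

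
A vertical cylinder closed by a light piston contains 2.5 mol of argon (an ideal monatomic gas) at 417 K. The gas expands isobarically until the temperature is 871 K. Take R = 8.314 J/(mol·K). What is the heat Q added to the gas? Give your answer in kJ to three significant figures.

Isobaric: W = nRΔT = (2.5)(8.314)(454) = 9436 J.
ΔU = nCᵥΔT with Cᵥ = 3R/2: ΔU = (2.5)(12.47)(454) = 14155 J.
Q = ΔU + W = 14155 + 9436 = 23591 J.

Q ≈ 23.6 kJ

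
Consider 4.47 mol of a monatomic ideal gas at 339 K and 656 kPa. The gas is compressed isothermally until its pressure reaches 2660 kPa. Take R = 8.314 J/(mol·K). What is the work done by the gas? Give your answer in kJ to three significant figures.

Isothermal process: W = nRT ln(V₂/V₁) = nRT ln(P₁/P₂).
W = (4.47)(8.314)(339) × ln(656/2660)
  = 12598 × ln(0.2466) = 12598 × -1.4
W_by_gas = -17637 J.

W ≈ -17.6 kJ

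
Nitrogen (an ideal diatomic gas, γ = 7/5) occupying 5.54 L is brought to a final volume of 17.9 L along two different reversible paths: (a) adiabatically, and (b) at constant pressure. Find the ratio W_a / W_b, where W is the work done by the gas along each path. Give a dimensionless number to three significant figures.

Path (a) adiabatic: W = P₁V₁(1 − (V₁/V₂)^(γ−1))/(γ−1) → W_a/(P₁V₁) = 0.9361.
Path (b) isobaric: W = P₁(V₂ − V₁) → W_b/(P₁V₁) = 2.231.
W_a / W_b = 0.9361 / 2.231 = 0.4196.

W_a / W_b ≈ 0.420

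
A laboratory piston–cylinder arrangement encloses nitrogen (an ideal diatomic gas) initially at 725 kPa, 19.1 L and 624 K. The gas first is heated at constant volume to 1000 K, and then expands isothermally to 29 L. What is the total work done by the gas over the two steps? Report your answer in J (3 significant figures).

W_total ≈ 9270 J

Step 1 (isochoric): W = 0 (constant volume).
After step 1: P = 1162 kPa (V unchanged).
Step 2 (isothermal): W = P₁V₁ ln(V₂/V₁) = (22192) ln(29/19.1) = 9267 J.
W_total = 0 + 9267 = 9267 J.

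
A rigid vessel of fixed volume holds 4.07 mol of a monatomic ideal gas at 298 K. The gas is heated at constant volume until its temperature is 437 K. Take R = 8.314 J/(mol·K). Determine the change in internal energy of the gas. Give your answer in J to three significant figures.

Constant volume ⇒ W = 0, so Q = ΔU = nCᵥΔT with Cᵥ = 3R/2 = 12.47 J/(mol·K).
ΔU = (4.07)(12.47)(437 − 298) = 7055 J.

ΔU ≈ 7060 J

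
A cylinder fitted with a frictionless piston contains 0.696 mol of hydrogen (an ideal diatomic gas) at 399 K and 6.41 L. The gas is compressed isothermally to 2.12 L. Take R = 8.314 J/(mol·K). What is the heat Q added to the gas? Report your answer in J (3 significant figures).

Q ≈ -2550 J

Isothermal ⇒ ΔU = 0, so Q = W = nRT ln(V₂/V₁).
Q = (0.696)(8.314)(399) ln(2.12/6.41) = 2309 × -1.106 = -2555 J.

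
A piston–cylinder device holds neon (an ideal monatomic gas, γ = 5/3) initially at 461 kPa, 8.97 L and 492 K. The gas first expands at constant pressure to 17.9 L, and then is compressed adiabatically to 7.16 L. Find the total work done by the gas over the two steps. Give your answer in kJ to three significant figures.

Step 1 (isobaric): W = PΔV = (461 kPa)(17.9 − 8.97 L) = 4117 J.
After step 1: P = 461 kPa, V = 17.9 L, T = 981.8 K.
Step 2 (adiabatic): W = (P₁V₁ − P₂V₂)/(γ−1) = (8252 − 15200)/0.667 = -10422 J.
W_total = 4117 − 10422 = -6306 J.

W_total ≈ -6.31 kJ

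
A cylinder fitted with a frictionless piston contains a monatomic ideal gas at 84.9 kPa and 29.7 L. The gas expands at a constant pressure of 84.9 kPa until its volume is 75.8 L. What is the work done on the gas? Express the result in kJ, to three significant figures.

Isobaric: W = P ΔV.
W = (84.9 kPa)(75.8 − 29.7 L) = (84.9)(46.1) = 3914 J.
Work on gas = −W_by = -3914 J.

W ≈ -3.91 kJ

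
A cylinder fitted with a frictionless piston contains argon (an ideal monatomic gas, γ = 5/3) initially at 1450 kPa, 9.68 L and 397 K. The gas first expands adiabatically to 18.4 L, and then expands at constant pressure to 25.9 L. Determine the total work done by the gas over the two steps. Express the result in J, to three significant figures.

W_total ≈ 11100 J

Step 1 (adiabatic): W = (P₁V₁ − P₂V₂)/(γ−1) = (14036 − 9147)/0.667 = 7333 J.
After step 1: P = 497.1 kPa, V = 18.4 L, T = 258.7 K.
Step 2 (isobaric): W = PΔV = (497.1 kPa)(25.9 − 18.4 L) = 3728 J.
W_total = 7333 + 3728 = 11062 J.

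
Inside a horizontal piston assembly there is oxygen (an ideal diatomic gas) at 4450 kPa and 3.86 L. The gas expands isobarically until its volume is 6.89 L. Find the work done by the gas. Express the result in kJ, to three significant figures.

W ≈ 13.5 kJ

Isobaric: W = P ΔV.
W = (4450 kPa)(6.89 − 3.86 L) = (4450)(3.03) = 13484 J.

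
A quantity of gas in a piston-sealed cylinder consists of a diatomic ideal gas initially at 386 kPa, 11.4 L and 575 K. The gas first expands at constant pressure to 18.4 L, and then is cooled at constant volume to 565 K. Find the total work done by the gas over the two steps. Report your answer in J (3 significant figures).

W_total ≈ 2700 J

Step 1 (isobaric): W = PΔV = (386 kPa)(18.4 − 11.4 L) = 2702 J.
Step 2 (isochoric): W = 0 (constant volume).
W_total = 2702 + 0 = 2702 J.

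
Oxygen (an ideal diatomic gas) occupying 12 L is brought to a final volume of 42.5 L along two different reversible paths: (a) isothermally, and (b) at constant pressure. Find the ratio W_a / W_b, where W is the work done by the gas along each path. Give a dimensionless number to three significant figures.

W_a / W_b ≈ 0.498

Path (a) isothermal: W = P₁V₁ ln(V₂/V₁) → W_a/(P₁V₁) = 1.265.
Path (b) isobaric: W = P₁(V₂ − V₁) → W_b/(P₁V₁) = 2.542.
W_a / W_b = 1.265 / 2.542 = 0.4975.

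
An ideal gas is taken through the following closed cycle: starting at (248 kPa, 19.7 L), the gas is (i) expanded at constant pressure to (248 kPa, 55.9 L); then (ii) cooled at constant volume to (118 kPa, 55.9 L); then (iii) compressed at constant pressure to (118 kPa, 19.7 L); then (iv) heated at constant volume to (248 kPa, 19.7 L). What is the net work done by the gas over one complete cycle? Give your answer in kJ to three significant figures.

W_net ≈ 4.71 kJ

Constant-volume legs do no work.
W(i) = (248)(55.9 − 19.7) = 8978 J; W(iii) = (118)(19.7 − 55.9) = -4272 J.
W_net = 8978 − 4272 = 4706 J (the clockwise enclosed area).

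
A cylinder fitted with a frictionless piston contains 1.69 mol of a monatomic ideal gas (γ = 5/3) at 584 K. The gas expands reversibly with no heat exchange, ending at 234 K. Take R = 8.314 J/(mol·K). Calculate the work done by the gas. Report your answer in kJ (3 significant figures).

W ≈ 7.38 kJ

Adiabatic ⇒ Q = 0, so W_by = −ΔU = nCᵥ(T₁ − T₂).
Cᵥ = 3R/2 = 12.47 J/(mol·K).
W = (1.69)(12.47)(584 − 234) = 7377 J.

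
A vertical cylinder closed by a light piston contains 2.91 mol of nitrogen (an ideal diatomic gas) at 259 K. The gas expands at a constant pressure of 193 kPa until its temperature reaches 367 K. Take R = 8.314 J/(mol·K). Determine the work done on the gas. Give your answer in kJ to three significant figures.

W ≈ -2.61 kJ

Isobaric: W = P ΔV = nR ΔT.
W = (2.91)(8.314)(367 − 259) = 2613 J.
Work on gas = −W_by = -2613 J.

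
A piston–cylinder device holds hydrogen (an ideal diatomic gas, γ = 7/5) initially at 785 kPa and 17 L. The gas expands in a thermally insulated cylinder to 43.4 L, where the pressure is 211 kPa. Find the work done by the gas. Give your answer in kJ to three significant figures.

Adiabatic: W = (P₁V₁ − P₂V₂)/(γ − 1) with γ = 7/5.
P₁V₁ = 13345 J, P₂V₂ = 9157 J.
W = (13345 − 9157) / 0.4 = 10469 J.

W ≈ 10.5 kJ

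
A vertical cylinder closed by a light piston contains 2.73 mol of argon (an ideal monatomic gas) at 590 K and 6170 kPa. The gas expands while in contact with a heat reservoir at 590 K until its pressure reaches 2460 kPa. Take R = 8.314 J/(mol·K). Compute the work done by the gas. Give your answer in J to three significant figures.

W ≈ 12300 J

Isothermal process: W = nRT ln(V₂/V₁) = nRT ln(P₁/P₂).
W = (2.73)(8.314)(590) × ln(6170/2460)
  = 13391 × ln(2.508) = 13391 × 0.9195
W_by_gas = 12314 J.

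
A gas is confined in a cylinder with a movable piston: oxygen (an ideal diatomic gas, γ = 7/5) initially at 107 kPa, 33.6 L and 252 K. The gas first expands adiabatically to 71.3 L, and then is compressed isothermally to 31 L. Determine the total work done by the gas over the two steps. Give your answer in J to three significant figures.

Step 1 (adiabatic): W = (P₁V₁ − P₂V₂)/(γ−1) = (3595 − 2661)/0.4 = 2336 J.
After step 1: P = 37.32 kPa, V = 71.3 L, T = 186.5 K.
Step 2 (isothermal): W = P₁V₁ ln(V₂/V₁) = (2661) ln(31/71.3) = -2216 J.
W_total = 2336 − 2216 = 119.6 J.

W_total ≈ 120 J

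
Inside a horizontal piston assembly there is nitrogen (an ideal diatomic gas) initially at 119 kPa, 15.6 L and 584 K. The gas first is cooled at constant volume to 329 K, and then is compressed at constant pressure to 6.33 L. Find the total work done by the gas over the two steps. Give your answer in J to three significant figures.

W_total ≈ -621 J

Step 1 (isochoric): W = 0 (constant volume).
After step 1: P = 67.04 kPa (V unchanged).
Step 2 (isobaric): W = PΔV = (67.04 kPa)(6.33 − 15.6 L) = -621.5 J.
W_total = 0 − 621.5 = -621.5 J.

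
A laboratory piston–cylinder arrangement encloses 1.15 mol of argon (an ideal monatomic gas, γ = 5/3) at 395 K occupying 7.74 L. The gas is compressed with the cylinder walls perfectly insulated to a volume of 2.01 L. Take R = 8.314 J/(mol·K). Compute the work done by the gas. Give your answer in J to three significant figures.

W ≈ -8250 J

Adiabatic: TV^(γ−1) = const with γ = 5/3.
T₂ = T₁ (V₁/V₂)^(γ−1) = 395 × (7.74/2.01)^0.667 = 395 × 2.457 = 970.4 K.
W_by = nCᵥ(T₁ − T₂) = (1.15)(12.47)(395 − 970.4) = -8252 J.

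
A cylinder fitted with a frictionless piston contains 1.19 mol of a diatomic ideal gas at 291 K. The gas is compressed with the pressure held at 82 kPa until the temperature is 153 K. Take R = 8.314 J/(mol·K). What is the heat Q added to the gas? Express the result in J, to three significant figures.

Q ≈ -4780 J

Isobaric: W = nRΔT = (1.19)(8.314)(-138) = -1365 J.
ΔU = nCᵥΔT with Cᵥ = 5R/2: ΔU = (1.19)(20.79)(-138) = -3413 J.
Q = ΔU + W = -3413 − 1365 = -4779 J.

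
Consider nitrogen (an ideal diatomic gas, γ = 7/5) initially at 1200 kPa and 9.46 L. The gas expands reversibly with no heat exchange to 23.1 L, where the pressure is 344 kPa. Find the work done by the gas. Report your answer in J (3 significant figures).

W ≈ 8510 J

Adiabatic: W = (P₁V₁ − P₂V₂)/(γ − 1) with γ = 7/5.
P₁V₁ = 11352 J, P₂V₂ = 7946 J.
W = (11352 − 7946) / 0.4 = 8514 J.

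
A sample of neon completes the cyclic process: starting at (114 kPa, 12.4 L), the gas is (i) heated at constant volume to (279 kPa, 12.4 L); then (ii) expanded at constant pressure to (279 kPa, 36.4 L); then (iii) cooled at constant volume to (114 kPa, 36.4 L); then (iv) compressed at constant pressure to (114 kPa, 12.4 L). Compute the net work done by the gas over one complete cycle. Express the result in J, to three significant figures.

Constant-volume legs do no work.
W(ii) = (279)(36.4 − 12.4) = 6696 J; W(iv) = (114)(12.4 − 36.4) = -2736 J.
W_net = 6696 − 2736 = 3960 J (the clockwise enclosed area).

W_net ≈ 3960 J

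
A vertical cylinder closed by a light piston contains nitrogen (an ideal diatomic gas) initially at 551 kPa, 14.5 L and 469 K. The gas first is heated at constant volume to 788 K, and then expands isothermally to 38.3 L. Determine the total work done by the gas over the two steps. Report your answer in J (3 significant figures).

Step 1 (isochoric): W = 0 (constant volume).
After step 1: P = 925.8 kPa (V unchanged).
Step 2 (isothermal): W = P₁V₁ ln(V₂/V₁) = (13424) ln(38.3/14.5) = 13038 J.
W_total = 0 + 13038 = 13038 J.

W_total ≈ 13000 J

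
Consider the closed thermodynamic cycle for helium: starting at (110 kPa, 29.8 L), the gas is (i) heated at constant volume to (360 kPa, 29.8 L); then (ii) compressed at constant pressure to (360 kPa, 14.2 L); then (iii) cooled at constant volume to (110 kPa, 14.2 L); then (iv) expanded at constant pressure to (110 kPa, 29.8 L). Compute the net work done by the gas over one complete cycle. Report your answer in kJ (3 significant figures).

Constant-volume legs do no work.
W(ii) = (360)(14.2 − 29.8) = -5616 J; W(iv) = (110)(29.8 − 14.2) = 1716 J.
W_net = -5616 + 1716 = -3900 J (the counter-clockwise enclosed area).

W_net ≈ -3.90 kJ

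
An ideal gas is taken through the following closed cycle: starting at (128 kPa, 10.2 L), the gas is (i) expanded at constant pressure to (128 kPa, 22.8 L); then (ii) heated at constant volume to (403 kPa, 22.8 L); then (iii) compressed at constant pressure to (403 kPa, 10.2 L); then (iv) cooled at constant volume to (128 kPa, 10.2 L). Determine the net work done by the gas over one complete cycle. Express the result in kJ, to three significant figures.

Constant-volume legs do no work.
W(i) = (128)(22.8 − 10.2) = 1613 J; W(iii) = (403)(10.2 − 22.8) = -5078 J.
W_net = 1613 − 5078 = -3465 J (the counter-clockwise enclosed area).

W_net ≈ -3.46 kJ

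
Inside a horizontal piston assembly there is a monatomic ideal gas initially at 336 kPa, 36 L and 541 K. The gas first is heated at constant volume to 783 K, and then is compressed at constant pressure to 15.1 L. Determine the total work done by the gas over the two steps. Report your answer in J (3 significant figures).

W_total ≈ -10200 J

Step 1 (isochoric): W = 0 (constant volume).
After step 1: P = 486.3 kPa (V unchanged).
Step 2 (isobaric): W = PΔV = (486.3 kPa)(15.1 − 36 L) = -10164 J.
W_total = 0 − 10164 = -10164 J.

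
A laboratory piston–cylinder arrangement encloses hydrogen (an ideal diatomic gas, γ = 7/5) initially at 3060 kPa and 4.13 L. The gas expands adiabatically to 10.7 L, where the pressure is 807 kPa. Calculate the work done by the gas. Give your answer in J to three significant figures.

Adiabatic: W = (P₁V₁ − P₂V₂)/(γ − 1) with γ = 7/5.
P₁V₁ = 12638 J, P₂V₂ = 8635 J.
W = (12638 − 8635) / 0.4 = 10007 J.

W ≈ 10000 J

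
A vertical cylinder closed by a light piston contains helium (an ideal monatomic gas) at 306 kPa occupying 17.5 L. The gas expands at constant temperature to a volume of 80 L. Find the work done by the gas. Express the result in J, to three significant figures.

W ≈ 8140 J

Isothermal: W = nRT ln(V₂/V₁) = P₁V₁ ln(V₂/V₁).
P₁V₁ = (306 kPa)(17.5 L) = 5355 J.
W = 5355 × ln(80/17.5) = 5355 × 1.52
W_by_gas = 8139 J.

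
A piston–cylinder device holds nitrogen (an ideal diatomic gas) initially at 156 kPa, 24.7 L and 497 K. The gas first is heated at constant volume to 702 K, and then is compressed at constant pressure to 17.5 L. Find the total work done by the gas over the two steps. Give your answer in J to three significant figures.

Step 1 (isochoric): W = 0 (constant volume).
After step 1: P = 220.3 kPa (V unchanged).
Step 2 (isobaric): W = PΔV = (220.3 kPa)(17.5 − 24.7 L) = -1586 J.
W_total = 0 − 1586 = -1586 J.

W_total ≈ -1590 J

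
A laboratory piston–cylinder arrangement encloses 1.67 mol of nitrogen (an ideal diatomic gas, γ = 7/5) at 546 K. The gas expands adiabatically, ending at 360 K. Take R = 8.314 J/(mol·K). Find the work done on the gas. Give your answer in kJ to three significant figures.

Adiabatic ⇒ Q = 0, so W_by = −ΔU = nCᵥ(T₁ − T₂).
Cᵥ = 5R/2 = 20.79 J/(mol·K).
W = (1.67)(20.79)(546 − 360) = 6456 J.
Work on gas = −W_by = -6456 J.

W ≈ -6.46 kJ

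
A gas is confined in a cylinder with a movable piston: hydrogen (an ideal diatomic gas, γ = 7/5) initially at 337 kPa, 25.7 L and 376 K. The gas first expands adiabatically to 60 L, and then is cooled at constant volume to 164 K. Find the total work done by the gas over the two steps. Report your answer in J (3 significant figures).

W_total ≈ 6230 J

Step 1 (adiabatic): W = (P₁V₁ − P₂V₂)/(γ−1) = (8661 − 6170)/0.4 = 6228 J.
Step 2 (isochoric): W = 0 (constant volume).
W_total = 6228 + 0 = 6228 J.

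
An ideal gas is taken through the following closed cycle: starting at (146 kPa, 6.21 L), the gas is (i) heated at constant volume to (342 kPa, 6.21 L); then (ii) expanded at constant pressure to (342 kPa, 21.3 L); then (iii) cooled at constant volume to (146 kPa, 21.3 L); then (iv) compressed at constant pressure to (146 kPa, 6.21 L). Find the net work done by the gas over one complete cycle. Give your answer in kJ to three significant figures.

Constant-volume legs do no work.
W(ii) = (342)(21.3 − 6.21) = 5161 J; W(iv) = (146)(6.21 − 21.3) = -2203 J.
W_net = 5161 − 2203 = 2958 J (the clockwise enclosed area).

W_net ≈ 2.96 kJ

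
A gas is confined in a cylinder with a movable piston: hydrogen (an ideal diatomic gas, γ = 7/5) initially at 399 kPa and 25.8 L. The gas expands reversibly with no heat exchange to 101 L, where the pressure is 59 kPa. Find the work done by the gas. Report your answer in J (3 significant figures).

Adiabatic: W = (P₁V₁ − P₂V₂)/(γ − 1) with γ = 7/5.
P₁V₁ = 10294 J, P₂V₂ = 5959 J.
W = (10294 − 5959) / 0.4 = 10838 J.

W ≈ 10800 J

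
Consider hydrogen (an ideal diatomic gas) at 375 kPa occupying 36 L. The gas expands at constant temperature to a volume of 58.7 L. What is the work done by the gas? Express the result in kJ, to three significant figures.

W ≈ 6.60 kJ

Isothermal: W = nRT ln(V₂/V₁) = P₁V₁ ln(V₂/V₁).
P₁V₁ = (375 kPa)(36 L) = 13500 J.
W = 13500 × ln(58.7/36) = 13500 × 0.4889
W_by_gas = 6600 J.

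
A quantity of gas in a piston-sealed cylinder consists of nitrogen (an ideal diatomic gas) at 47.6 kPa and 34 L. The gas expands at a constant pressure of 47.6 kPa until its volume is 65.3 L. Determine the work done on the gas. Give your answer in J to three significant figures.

W ≈ -1490 J

Isobaric: W = P ΔV.
W = (47.6 kPa)(65.3 − 34 L) = (47.6)(31.3) = 1490 J.
Work on gas = −W_by = -1490 J.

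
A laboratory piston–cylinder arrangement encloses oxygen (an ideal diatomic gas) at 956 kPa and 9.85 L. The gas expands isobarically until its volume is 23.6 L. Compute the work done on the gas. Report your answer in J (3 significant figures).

Isobaric: W = P ΔV.
W = (956 kPa)(23.6 − 9.85 L) = (956)(13.75) = 13145 J.
Work on gas = −W_by = -13145 J.

W ≈ -13100 J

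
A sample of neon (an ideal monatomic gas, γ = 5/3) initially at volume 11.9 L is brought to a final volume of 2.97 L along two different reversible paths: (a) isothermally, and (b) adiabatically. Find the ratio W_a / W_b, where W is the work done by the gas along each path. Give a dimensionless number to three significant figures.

W_a / W_b ≈ 0.608

Path (a) isothermal: W = P₁V₁ ln(V₂/V₁) → W_a/(P₁V₁) = -1.388.
Path (b) adiabatic: W = P₁V₁(1 − (V₁/V₂)^(γ−1))/(γ−1) → W_b/(P₁V₁) = -2.284.
W_a / W_b = -1.388 / -2.284 = 0.6077.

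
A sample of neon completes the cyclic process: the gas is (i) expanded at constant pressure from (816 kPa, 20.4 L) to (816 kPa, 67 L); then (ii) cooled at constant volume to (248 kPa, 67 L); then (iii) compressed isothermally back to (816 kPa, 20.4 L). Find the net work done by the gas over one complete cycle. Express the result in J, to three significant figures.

W_net ≈ 18300 J

Leg (i): W = PΔV = (816)(67 − 20.4) = 38026 J.
Leg (ii): W = 0.
Leg (iii): W = PᵢVᵢ ln(V_f/Vᵢ) = (16616) ln(20.4/67) = -19759 J.
W_net = 38026 − 19759 = 18267 J.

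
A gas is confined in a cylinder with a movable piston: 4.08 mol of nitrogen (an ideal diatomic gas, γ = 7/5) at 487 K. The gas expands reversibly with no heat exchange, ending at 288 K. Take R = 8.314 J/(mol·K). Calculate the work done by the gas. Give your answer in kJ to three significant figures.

W ≈ 16.9 kJ

Adiabatic ⇒ Q = 0, so W_by = −ΔU = nCᵥ(T₁ − T₂).
Cᵥ = 5R/2 = 20.79 J/(mol·K).
W = (4.08)(20.79)(487 − 288) = 16876 J.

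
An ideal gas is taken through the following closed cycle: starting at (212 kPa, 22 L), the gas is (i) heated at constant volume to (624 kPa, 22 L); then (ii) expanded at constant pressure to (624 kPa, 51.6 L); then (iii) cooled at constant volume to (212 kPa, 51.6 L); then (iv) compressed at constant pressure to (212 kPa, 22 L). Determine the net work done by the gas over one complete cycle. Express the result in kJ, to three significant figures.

Constant-volume legs do no work.
W(ii) = (624)(51.6 − 22) = 18470 J; W(iv) = (212)(22 − 51.6) = -6275 J.
W_net = 18470 − 6275 = 12195 J (the clockwise enclosed area).

W_net ≈ 12.2 kJ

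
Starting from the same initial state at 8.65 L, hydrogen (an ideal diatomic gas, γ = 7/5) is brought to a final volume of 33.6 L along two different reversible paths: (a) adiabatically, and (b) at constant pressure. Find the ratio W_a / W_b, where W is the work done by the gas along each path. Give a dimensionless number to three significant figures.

W_a / W_b ≈ 0.363

Path (a) adiabatic: W = P₁V₁(1 − (V₁/V₂)^(γ−1))/(γ−1) → W_a/(P₁V₁) = 1.047.
Path (b) isobaric: W = P₁(V₂ − V₁) → W_b/(P₁V₁) = 2.884.
W_a / W_b = 1.047 / 2.884 = 0.3631.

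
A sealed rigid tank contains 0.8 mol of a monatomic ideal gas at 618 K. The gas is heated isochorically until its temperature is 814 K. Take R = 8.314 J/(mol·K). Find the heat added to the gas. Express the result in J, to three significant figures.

Constant volume ⇒ W = 0, so Q = ΔU = nCᵥΔT with Cᵥ = 3R/2 = 12.47 J/(mol·K).
ΔU = (0.8)(12.47)(814 − 618) = 1955 J.

Q ≈ 1960 J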